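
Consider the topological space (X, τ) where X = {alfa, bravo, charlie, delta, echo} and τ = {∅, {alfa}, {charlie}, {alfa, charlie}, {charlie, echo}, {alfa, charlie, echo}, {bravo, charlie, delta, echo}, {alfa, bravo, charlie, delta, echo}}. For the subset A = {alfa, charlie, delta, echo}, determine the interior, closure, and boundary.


int(A) = {alfa, charlie, echo}, cl(A) = {alfa, bravo, charlie, delta, echo}, ∂A = {bravo, delta}.

Closed sets in (X, τ) are complements of opens:
  closed(X, τ) = {∅, {alfa}, {bravo, delta}, {alfa, bravo, delta}, {bravo, delta, echo}, {alfa, bravo, delta, echo}, {bravo, charlie, delta, echo}, {alfa, bravo, charlie, delta, echo}}.
int(A) = ⋃ {U ∈ τ : U ⊆ A}. Opens contained in A: ∅, {alfa}, {charlie}, {alfa, charlie}, {charlie, echo}, {alfa, charlie, echo}.
Taking the union of these: int(A) = {alfa, charlie, echo}.
cl(A) = ⋂ {C closed : A ⊆ C}. Closed sets containing A: {alfa, bravo, charlie, delta, echo}.
Intersecting these: cl(A) = {alfa, bravo, charlie, delta, echo}.
∂A = cl(A) ∖ int(A) = {alfa, bravo, charlie, delta, echo} ∖ {alfa, charlie, echo} = {bravo, delta}.


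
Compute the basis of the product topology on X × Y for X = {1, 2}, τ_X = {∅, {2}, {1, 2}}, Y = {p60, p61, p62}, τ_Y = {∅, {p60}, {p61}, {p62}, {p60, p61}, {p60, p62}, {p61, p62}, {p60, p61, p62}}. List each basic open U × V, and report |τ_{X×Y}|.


Basis B = {∅ × ∅, {2} × {p60}, {2} × {p61}, {2} × {p62}, {1, 2} × {p60}, {1, 2} × {p61}, {1, 2} × {p62}, {2} × {p60, p61}, {2} × {p60, p62}, {2} × {p61, p62}, {2} × {p60, p61, p62}, {1, 2} × {p60, p61}, {1, 2} × {p60, p62}, {1, 2} × {p61, p62}, {1, 2} × {p60, p61, p62}}; |τ_{X×Y}| = 27.

Enumerate products U × V with U ∈ τ_X, V ∈ τ_Y (deduplicated):
  ∅ × ∅ = {} (∅)
  {2} × {p60} = {(2,p60)}
  {2} × {p61} = {(2,p61)}
  {2} × {p62} = {(2,p62)}
  {1, 2} × {p60} = {(1,p60), (2,p60)}
  {1, 2} × {p61} = {(1,p61), (2,p61)}
  {1, 2} × {p62} = {(1,p62), (2,p62)}
  {2} × {p60, p61} = {(2,p60), (2,p61)}
  {2} × {p60, p62} = {(2,p60), (2,p62)}
  {2} × {p61, p62} = {(2,p61), (2,p62)}
  {2} × {p60, p61, p62} = {(2,p60), (2,p61), (2,p62)}
  {1, 2} × {p60, p61} = {(1,p60), (1,p61), (2,p60), (2,p61)}
  {1, 2} × {p60, p62} = {(1,p60), (1,p62), (2,p60), (2,p62)}
  {1, 2} × {p61, p62} = {(1,p61), (1,p62), (2,p61), (2,p62)}
  {1, 2} × {p60, p61, p62} = {(1,p60), (1,p61), (1,p62), (2,p60), (2,p61), (2,p62)}
These 15 distinct sets form the basis B.
Close under arbitrary unions to get τ_{X×Y}; counting gives |τ_{X×Y}| = 27.


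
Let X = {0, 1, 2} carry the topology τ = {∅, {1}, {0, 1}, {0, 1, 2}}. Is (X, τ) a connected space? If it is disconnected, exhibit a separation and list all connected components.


(X, τ) is connected.

Find clopen sets (U ∈ τ with X ∖ U ∈ τ):
  U = ∅, X ∖ U = {0, 1, 2} — both open, so U is clopen.
  U = {0, 1, 2}, X ∖ U = ∅ — both open, so U is clopen.
Only trivial clopens (∅ and X) exist, so (X, τ) is connected.
Compute connected components by grouping points that agree on all clopens:
  component: {0, 1, 2}


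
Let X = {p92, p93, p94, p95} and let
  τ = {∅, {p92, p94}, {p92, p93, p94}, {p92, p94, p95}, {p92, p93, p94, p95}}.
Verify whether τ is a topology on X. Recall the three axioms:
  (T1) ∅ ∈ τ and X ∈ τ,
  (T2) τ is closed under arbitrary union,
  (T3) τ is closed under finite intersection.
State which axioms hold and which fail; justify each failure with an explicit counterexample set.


τ IS a topology on X.

Axiom (T1): ∅ ∈ τ? Yes; X ∈ τ? Yes.
Axiom (T2/T3): check pairwise unions and intersections of members of τ.
All pairwise intersections and unions checked — each lies in τ. Therefore τ satisfies (T1), (T2), (T3): it IS a topology on X.


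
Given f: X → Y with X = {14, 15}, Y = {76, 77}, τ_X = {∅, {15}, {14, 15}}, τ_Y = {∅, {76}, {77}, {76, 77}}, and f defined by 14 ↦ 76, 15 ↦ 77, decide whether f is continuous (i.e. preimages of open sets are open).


f is NOT continuous.

Compute f^{-1}(U) for each U ∈ τ_Y:
  U = ∅: f^{-1}(U) = ∅ ∈ τ_X ✓.
  U = {76}: f^{-1}(U) = {14} ∉ τ_X ✗.
  U = {77}: f^{-1}(U) = {15} ∈ τ_X ✓.
  U = {76, 77}: f^{-1}(U) = {14, 15} ∈ τ_X ✓.
Found U = {76} with f^{-1}(U) = {14} not in τ_X. Therefore f is NOT continuous.


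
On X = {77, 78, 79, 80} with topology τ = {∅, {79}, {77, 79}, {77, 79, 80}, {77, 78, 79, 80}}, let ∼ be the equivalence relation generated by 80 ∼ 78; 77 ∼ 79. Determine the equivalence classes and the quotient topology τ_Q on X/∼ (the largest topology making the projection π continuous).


X/∼ = {[77=79], [78=80]}; |τ_Q| = 3.

Equivalence classes: [77=79], [78=80].
Quotient map π: X → X/∼ sends 77 ↦ [77=79], 78 ↦ [78=80], 79 ↦ [77=79], 80 ↦ [78=80].
For each subset V ⊆ X/∼, compute π^{-1}(V) ⊆ X and check whether π^{-1}(V) ∈ τ. V is open in τ_Q iff π^{-1}(V) ∈ τ.
  V = {}: π^{-1}(V) = ∅ ∈ τ ✓.
  V = {[77=79]}: π^{-1}(V) = {77, 79} ∈ τ ✓.
  V = {[78=80]}: π^{-1}(V) = {78, 80} ∉ τ ✗.
  V = {[77=79], [78=80]}: π^{-1}(V) = {77, 78, 79, 80} ∈ τ ✓.
Open sets in the quotient: τ_Q = {{}, {[77=79]}, {[77=79], [78=80]}} (3 elements).


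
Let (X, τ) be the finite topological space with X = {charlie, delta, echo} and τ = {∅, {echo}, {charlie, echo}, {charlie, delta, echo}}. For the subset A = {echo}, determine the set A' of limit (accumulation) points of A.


A' = {charlie, delta}

For each x ∈ X, list the open sets U ∈ τ with x ∈ U, then check whether U ∩ (A ∖ {x}) ≠ ∅ for every such U.
  x = charlie: opens ∋ x are {charlie, echo}, {charlie, delta, echo}; each meets A ∖ {charlie}, so x IS a limit point.
  x = delta: opens ∋ x are {charlie, delta, echo}; each meets A ∖ {delta}, so x IS a limit point.
  x = echo: open {echo} ∋ x has {echo} ∩ (A ∖ {echo}) = ∅, so x is NOT a limit point.
Collecting: A' = {charlie, delta}.


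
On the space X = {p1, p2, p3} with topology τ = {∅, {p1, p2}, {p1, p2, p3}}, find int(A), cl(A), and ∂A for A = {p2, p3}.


int(A) = ∅, cl(A) = {p1, p2, p3}, ∂A = {p1, p2, p3}.

Closed sets in (X, τ) are complements of opens:
  closed(X, τ) = {∅, {p3}, {p1, p2, p3}}.
int(A) = ⋃ {U ∈ τ : U ⊆ A}. Opens contained in A: ∅.
Taking the union of these: int(A) = ∅.
cl(A) = ⋂ {C closed : A ⊆ C}. Closed sets containing A: {p1, p2, p3}.
Intersecting these: cl(A) = {p1, p2, p3}.
∂A = cl(A) ∖ int(A) = {p1, p2, p3} ∖ ∅ = {p1, p2, p3}.


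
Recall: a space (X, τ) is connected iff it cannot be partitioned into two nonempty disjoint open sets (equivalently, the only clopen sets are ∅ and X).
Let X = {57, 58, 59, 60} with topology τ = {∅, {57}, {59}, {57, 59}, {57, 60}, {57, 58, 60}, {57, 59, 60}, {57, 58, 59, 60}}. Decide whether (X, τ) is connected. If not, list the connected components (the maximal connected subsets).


(X, τ) is disconnected; components = [{59}, {57, 58, 60}].

Find clopen sets (U ∈ τ with X ∖ U ∈ τ):
  U = ∅, X ∖ U = {57, 58, 59, 60} — both open, so U is clopen.
  U = {59}, X ∖ U = {57, 58, 60} — both open, so U is clopen.
  U = {57, 58, 60}, X ∖ U = {59} — both open, so U is clopen.
  U = {57, 58, 59, 60}, X ∖ U = ∅ — both open, so U is clopen.
Nontrivial clopen(s) exist: e.g. {57, 58, 60}. So (X, τ) is disconnected.
Compute connected components by grouping points that agree on all clopens:
  component: {59}
  component: {57, 58, 60}


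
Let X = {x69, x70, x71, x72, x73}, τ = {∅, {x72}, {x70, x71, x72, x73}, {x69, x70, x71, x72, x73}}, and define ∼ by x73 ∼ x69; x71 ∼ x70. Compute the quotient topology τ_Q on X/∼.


X/∼ = {[x69=x73], [x70=x71], [x72]}; |τ_Q| = 3.

Equivalence classes: [x69=x73], [x70=x71], [x72].
Quotient map π: X → X/∼ sends x69 ↦ [x69=x73], x70 ↦ [x70=x71], x71 ↦ [x70=x71], x72 ↦ [x72], x73 ↦ [x69=x73].
For each subset V ⊆ X/∼, compute π^{-1}(V) ⊆ X and check whether π^{-1}(V) ∈ τ. V is open in τ_Q iff π^{-1}(V) ∈ τ.
  V = {}: π^{-1}(V) = ∅ ∈ τ ✓.
  V = {[x69=x73]}: π^{-1}(V) = {x69, x73} ∉ τ ✗.
  V = {[x70=x71]}: π^{-1}(V) = {x70, x71} ∉ τ ✗.
  V = {[x69=x73], [x70=x71]}: π^{-1}(V) = {x69, x70, x71, x73} ∉ τ ✗.
  V = {[x72]}: π^{-1}(V) = {x72} ∈ τ ✓.
  V = {[x69=x73], [x72]}: π^{-1}(V) = {x69, x72, x73} ∉ τ ✗.
  V = {[x70=x71], [x72]}: π^{-1}(V) = {x70, x71, x72} ∉ τ ✗.
  V = {[x69=x73], [x70=x71], [x72]}: π^{-1}(V) = {x69, x70, x71, x72, x73} ∈ τ ✓.
Open sets in the quotient: τ_Q = {{}, {[x72]}, {[x69=x73], [x70=x71], [x72]}} (3 elements).


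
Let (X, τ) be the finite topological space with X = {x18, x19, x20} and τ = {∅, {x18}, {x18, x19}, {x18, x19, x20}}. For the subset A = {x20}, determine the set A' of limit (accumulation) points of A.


A' = ∅

For each x ∈ X, list the open sets U ∈ τ with x ∈ U, then check whether U ∩ (A ∖ {x}) ≠ ∅ for every such U.
  x = x18: open {x18} ∋ x has {x18} ∩ (A ∖ {x18}) = ∅, so x is NOT a limit point.
  x = x19: open {x18, x19} ∋ x has {x18, x19} ∩ (A ∖ {x19}) = ∅, so x is NOT a limit point.
  x = x20: open {x18, x19, x20} ∋ x has {x18, x19, x20} ∩ (A ∖ {x20}) = ∅, so x is NOT a limit point.
Collecting: A' = ∅.


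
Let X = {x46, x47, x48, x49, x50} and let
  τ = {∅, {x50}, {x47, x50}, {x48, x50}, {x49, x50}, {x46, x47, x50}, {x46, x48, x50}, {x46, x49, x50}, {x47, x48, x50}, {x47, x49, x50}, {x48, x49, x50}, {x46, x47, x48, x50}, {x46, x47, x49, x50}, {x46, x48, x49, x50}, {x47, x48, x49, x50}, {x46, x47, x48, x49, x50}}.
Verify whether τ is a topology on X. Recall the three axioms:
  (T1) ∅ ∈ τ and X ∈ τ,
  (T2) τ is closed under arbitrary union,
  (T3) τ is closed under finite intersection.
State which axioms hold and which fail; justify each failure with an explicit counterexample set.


τ is NOT a topology on X.

Axiom (T1): ∅ ∈ τ? Yes; X ∈ τ? Yes.
Axiom (T2/T3): check pairwise unions and intersections of members of τ.
Counterexample for (T3): {x46, x47, x50} ∩ {x46, x48, x50} = {x46, x50} ∉ τ. Therefore τ is NOT a topology.


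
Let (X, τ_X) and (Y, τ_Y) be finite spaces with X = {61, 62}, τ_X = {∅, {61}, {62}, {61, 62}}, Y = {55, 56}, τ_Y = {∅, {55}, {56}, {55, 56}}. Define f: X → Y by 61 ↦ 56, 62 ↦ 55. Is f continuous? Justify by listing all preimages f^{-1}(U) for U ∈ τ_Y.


f IS continuous.

Compute f^{-1}(U) for each U ∈ τ_Y:
  U = ∅: f^{-1}(U) = ∅ ∈ τ_X ✓.
  U = {55}: f^{-1}(U) = {62} ∈ τ_X ✓.
  U = {56}: f^{-1}(U) = {61} ∈ τ_X ✓.
  U = {55, 56}: f^{-1}(U) = {61, 62} ∈ τ_X ✓.
Every preimage lies in τ_X, so f IS continuous.


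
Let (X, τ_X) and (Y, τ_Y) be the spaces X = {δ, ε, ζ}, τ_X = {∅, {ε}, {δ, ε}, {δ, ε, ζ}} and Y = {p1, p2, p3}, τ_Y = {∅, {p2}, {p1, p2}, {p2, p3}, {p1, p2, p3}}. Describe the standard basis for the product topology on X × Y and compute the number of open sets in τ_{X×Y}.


Basis B = {∅ × ∅, {ε} × {p2}, {δ, ε} × {p2}, {ε} × {p1, p2}, {ε} × {p2, p3}, {δ, ε, ζ} × {p2}, {ε} × {p1, p2, p3}, {δ, ε} × {p1, p2}, {δ, ε} × {p2, p3}, {δ, ε} × {p1, p2, p3}, {δ, ε, ζ} × {p1, p2}, {δ, ε, ζ} × {p2, p3}, {δ, ε, ζ} × {p1, p2, p3}}; |τ_{X×Y}| = 30.

Enumerate products U × V with U ∈ τ_X, V ∈ τ_Y (deduplicated):
  ∅ × ∅ = {} (∅)
  {ε} × {p2} = {(ε,p2)}
  {δ, ε} × {p2} = {(δ,p2), (ε,p2)}
  {ε} × {p1, p2} = {(ε,p1), (ε,p2)}
  {ε} × {p2, p3} = {(ε,p2), (ε,p3)}
  {δ, ε, ζ} × {p2} = {(δ,p2), (ε,p2), (ζ,p2)}
  {ε} × {p1, p2, p3} = {(ε,p1), (ε,p2), (ε,p3)}
  {δ, ε} × {p1, p2} = {(δ,p1), (δ,p2), (ε,p1), (ε,p2)}
  {δ, ε} × {p2, p3} = {(δ,p2), (δ,p3), (ε,p2), (ε,p3)}
  {δ, ε} × {p1, p2, p3} = {(δ,p1), (δ,p2), (δ,p3), (ε,p1), (ε,p2), (ε,p3)}
  {δ, ε, ζ} × {p1, p2} = {(δ,p1), (δ,p2), (ε,p1), (ε,p2), (ζ,p1), (ζ,p2)}
  {δ, ε, ζ} × {p2, p3} = {(δ,p2), (δ,p3), (ε,p2), (ε,p3), (ζ,p2), (ζ,p3)}
  {δ, ε, ζ} × {p1, p2, p3} = {(δ,p1), (δ,p2), (δ,p3), (ε,p1), (ε,p2), (ε,p3), (ζ,p1), (ζ,p2), (ζ,p3)}
These 13 distinct sets form the basis B.
Close under arbitrary unions to get τ_{X×Y}; counting gives |τ_{X×Y}| = 30.


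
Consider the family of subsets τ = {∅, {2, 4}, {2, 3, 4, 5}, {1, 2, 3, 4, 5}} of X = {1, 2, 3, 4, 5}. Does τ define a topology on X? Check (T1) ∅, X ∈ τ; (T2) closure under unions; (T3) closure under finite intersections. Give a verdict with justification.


τ IS a topology on X.

Axiom (T1): ∅ ∈ τ? Yes; X ∈ τ? Yes.
Axiom (T2/T3): check pairwise unions and intersections of members of τ.
All pairwise intersections and unions checked — each lies in τ. Therefore τ satisfies (T1), (T2), (T3): it IS a topology on X.


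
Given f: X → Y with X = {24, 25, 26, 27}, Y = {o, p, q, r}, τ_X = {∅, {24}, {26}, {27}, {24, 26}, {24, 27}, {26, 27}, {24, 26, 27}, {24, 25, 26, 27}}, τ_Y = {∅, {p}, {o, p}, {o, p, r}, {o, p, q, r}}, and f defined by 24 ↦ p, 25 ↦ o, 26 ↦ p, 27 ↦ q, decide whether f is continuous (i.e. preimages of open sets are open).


f is NOT continuous.

Compute f^{-1}(U) for each U ∈ τ_Y:
  U = ∅: f^{-1}(U) = ∅ ∈ τ_X ✓.
  U = {p}: f^{-1}(U) = {24, 26} ∈ τ_X ✓.
  U = {o, p}: f^{-1}(U) = {24, 25, 26} ∉ τ_X ✗.
  U = {o, p, r}: f^{-1}(U) = {24, 25, 26} ∉ τ_X ✗.
  U = {o, p, q, r}: f^{-1}(U) = {24, 25, 26, 27} ∈ τ_X ✓.
Found U = {o, p} with f^{-1}(U) = {24, 25, 26} not in τ_X. Therefore f is NOT continuous.


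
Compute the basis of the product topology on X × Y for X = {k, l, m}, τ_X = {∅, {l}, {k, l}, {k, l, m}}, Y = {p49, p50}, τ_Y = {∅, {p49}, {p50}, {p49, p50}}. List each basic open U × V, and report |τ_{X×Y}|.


Basis B = {∅ × ∅, {l} × {p49}, {l} × {p50}, {k, l} × {p49}, {k, l} × {p50}, {l} × {p49, p50}, {k, l, m} × {p49}, {k, l, m} × {p50}, {k, l} × {p49, p50}, {k, l, m} × {p49, p50}}; |τ_{X×Y}| = 16.

Enumerate products U × V with U ∈ τ_X, V ∈ τ_Y (deduplicated):
  ∅ × ∅ = {} (∅)
  {l} × {p49} = {(l,p49)}
  {l} × {p50} = {(l,p50)}
  {k, l} × {p49} = {(k,p49), (l,p49)}
  {k, l} × {p50} = {(k,p50), (l,p50)}
  {l} × {p49, p50} = {(l,p49), (l,p50)}
  {k, l, m} × {p49} = {(k,p49), (l,p49), (m,p49)}
  {k, l, m} × {p50} = {(k,p50), (l,p50), (m,p50)}
  {k, l} × {p49, p50} = {(k,p49), (k,p50), (l,p49), (l,p50)}
  {k, l, m} × {p49, p50} = {(k,p49), (k,p50), (l,p49), (l,p50), (m,p49), (m,p50)}
These 10 distinct sets form the basis B.
Close under arbitrary unions to get τ_{X×Y}; counting gives |τ_{X×Y}| = 16.


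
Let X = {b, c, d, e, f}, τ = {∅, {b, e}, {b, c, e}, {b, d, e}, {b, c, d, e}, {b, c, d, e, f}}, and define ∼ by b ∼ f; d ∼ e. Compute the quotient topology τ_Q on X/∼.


X/∼ = {[b=f], [c], [d=e]}; |τ_Q| = 2.

Equivalence classes: [b=f], [c], [d=e].
Quotient map π: X → X/∼ sends b ↦ [b=f], c ↦ [c], d ↦ [d=e], e ↦ [d=e], f ↦ [b=f].
For each subset V ⊆ X/∼, compute π^{-1}(V) ⊆ X and check whether π^{-1}(V) ∈ τ. V is open in τ_Q iff π^{-1}(V) ∈ τ.
  V = {}: π^{-1}(V) = ∅ ∈ τ ✓.
  V = {[b=f]}: π^{-1}(V) = {b, f} ∉ τ ✗.
  V = {[c]}: π^{-1}(V) = {c} ∉ τ ✗.
  V = {[b=f], [c]}: π^{-1}(V) = {b, c, f} ∉ τ ✗.
  V = {[d=e]}: π^{-1}(V) = {d, e} ∉ τ ✗.
  V = {[b=f], [d=e]}: π^{-1}(V) = {b, d, e, f} ∉ τ ✗.
  V = {[c], [d=e]}: π^{-1}(V) = {c, d, e} ∉ τ ✗.
  V = {[b=f], [c], [d=e]}: π^{-1}(V) = {b, c, d, e, f} ∈ τ ✓.
Open sets in the quotient: τ_Q = {{}, {[b=f], [c], [d=e]}} (2 elements).


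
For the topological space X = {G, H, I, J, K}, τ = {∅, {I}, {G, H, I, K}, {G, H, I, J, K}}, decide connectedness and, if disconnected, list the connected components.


(X, τ) is connected.

Find clopen sets (U ∈ τ with X ∖ U ∈ τ):
  U = ∅, X ∖ U = {G, H, I, J, K} — both open, so U is clopen.
  U = {G, H, I, J, K}, X ∖ U = ∅ — both open, so U is clopen.
Only trivial clopens (∅ and X) exist, so (X, τ) is connected.
Compute connected components by grouping points that agree on all clopens:
  component: {G, H, I, J, K}


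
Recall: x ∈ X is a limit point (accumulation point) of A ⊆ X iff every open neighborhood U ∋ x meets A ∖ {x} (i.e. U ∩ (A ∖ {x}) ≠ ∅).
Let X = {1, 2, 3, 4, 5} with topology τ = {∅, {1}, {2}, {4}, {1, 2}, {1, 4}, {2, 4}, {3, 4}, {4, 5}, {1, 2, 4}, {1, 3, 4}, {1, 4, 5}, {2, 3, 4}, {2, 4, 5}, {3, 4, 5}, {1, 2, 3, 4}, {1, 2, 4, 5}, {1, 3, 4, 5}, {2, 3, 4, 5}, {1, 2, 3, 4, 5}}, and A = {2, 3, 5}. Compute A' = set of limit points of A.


A' = ∅

For each x ∈ X, list the open sets U ∈ τ with x ∈ U, then check whether U ∩ (A ∖ {x}) ≠ ∅ for every such U.
  x = 1: open {1} ∋ x has {1} ∩ (A ∖ {1}) = ∅, so x is NOT a limit point.
  x = 2: open {2} ∋ x has {2} ∩ (A ∖ {2}) = ∅, so x is NOT a limit point.
  x = 3: open {3, 4} ∋ x has {3, 4} ∩ (A ∖ {3}) = ∅, so x is NOT a limit point.
  x = 4: open {4} ∋ x has {4} ∩ (A ∖ {4}) = ∅, so x is NOT a limit point.
  x = 5: open {4, 5} ∋ x has {4, 5} ∩ (A ∖ {5}) = ∅, so x is NOT a limit point.
Collecting: A' = ∅.


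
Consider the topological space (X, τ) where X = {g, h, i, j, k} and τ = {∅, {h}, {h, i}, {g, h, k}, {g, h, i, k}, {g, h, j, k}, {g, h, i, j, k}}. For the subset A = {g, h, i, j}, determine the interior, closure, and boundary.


int(A) = {h, i}, cl(A) = {g, h, i, j, k}, ∂A = {g, j, k}.

Closed sets in (X, τ) are complements of opens:
  closed(X, τ) = {∅, {i}, {j}, {i, j}, {g, j, k}, {g, i, j, k}, {g, h, i, j, k}}.
int(A) = ⋃ {U ∈ τ : U ⊆ A}. Opens contained in A: ∅, {h}, {h, i}.
Taking the union of these: int(A) = {h, i}.
cl(A) = ⋂ {C closed : A ⊆ C}. Closed sets containing A: {g, h, i, j, k}.
Intersecting these: cl(A) = {g, h, i, j, k}.
∂A = cl(A) ∖ int(A) = {g, h, i, j, k} ∖ {h, i} = {g, j, k}.


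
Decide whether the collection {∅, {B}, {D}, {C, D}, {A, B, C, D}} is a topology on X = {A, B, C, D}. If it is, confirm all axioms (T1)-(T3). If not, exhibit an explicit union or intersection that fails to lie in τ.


τ is NOT a topology on X.

Axiom (T1): ∅ ∈ τ? Yes; X ∈ τ? Yes.
Axiom (T2/T3): check pairwise unions and intersections of members of τ.
Counterexample for (T2): {B} ∪ {D} = {B, D} ∉ τ. Therefore τ is NOT a topology.


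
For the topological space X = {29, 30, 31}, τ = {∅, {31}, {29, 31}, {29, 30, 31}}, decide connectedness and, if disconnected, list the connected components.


(X, τ) is connected.

Find clopen sets (U ∈ τ with X ∖ U ∈ τ):
  U = ∅, X ∖ U = {29, 30, 31} — both open, so U is clopen.
  U = {29, 30, 31}, X ∖ U = ∅ — both open, so U is clopen.
Only trivial clopens (∅ and X) exist, so (X, τ) is connected.
Compute connected components by grouping points that agree on all clopens:
  component: {29, 30, 31}


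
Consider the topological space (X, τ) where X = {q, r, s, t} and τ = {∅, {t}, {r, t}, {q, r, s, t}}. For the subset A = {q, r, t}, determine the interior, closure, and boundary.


int(A) = {r, t}, cl(A) = {q, r, s, t}, ∂A = {q, s}.

Closed sets in (X, τ) are complements of opens:
  closed(X, τ) = {∅, {q, s}, {q, r, s}, {q, r, s, t}}.
int(A) = ⋃ {U ∈ τ : U ⊆ A}. Opens contained in A: ∅, {t}, {r, t}.
Taking the union of these: int(A) = {r, t}.
cl(A) = ⋂ {C closed : A ⊆ C}. Closed sets containing A: {q, r, s, t}.
Intersecting these: cl(A) = {q, r, s, t}.
∂A = cl(A) ∖ int(A) = {q, r, s, t} ∖ {r, t} = {q, s}.


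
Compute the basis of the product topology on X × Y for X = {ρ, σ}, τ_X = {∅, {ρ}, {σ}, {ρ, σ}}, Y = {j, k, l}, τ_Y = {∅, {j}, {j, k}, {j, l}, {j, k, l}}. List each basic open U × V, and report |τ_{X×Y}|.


Basis B = {∅ × ∅, {ρ} × {j}, {σ} × {j}, {ρ} × {j, k}, {ρ} × {j, l}, {ρ, σ} × {j}, {σ} × {j, k}, {σ} × {j, l}, {ρ} × {j, k, l}, {σ} × {j, k, l}, {ρ, σ} × {j, k}, {ρ, σ} × {j, l}, {ρ, σ} × {j, k, l}}; |τ_{X×Y}| = 25.

Enumerate products U × V with U ∈ τ_X, V ∈ τ_Y (deduplicated):
  ∅ × ∅ = {} (∅)
  {ρ} × {j} = {(ρ,j)}
  {σ} × {j} = {(σ,j)}
  {ρ} × {j, k} = {(ρ,j), (ρ,k)}
  {ρ} × {j, l} = {(ρ,j), (ρ,l)}
  {ρ, σ} × {j} = {(ρ,j), (σ,j)}
  {σ} × {j, k} = {(σ,j), (σ,k)}
  {σ} × {j, l} = {(σ,j), (σ,l)}
  {ρ} × {j, k, l} = {(ρ,j), (ρ,k), (ρ,l)}
  {σ} × {j, k, l} = {(σ,j), (σ,k), (σ,l)}
  {ρ, σ} × {j, k} = {(ρ,j), (ρ,k), (σ,j), (σ,k)}
  {ρ, σ} × {j, l} = {(ρ,j), (ρ,l), (σ,j), (σ,l)}
  {ρ, σ} × {j, k, l} = {(ρ,j), (ρ,k), (ρ,l), (σ,j), (σ,k), (σ,l)}
These 13 distinct sets form the basis B.
Close under arbitrary unions to get τ_{X×Y}; counting gives |τ_{X×Y}| = 25.


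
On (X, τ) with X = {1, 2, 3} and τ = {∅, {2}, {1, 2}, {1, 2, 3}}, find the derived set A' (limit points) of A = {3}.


A' = ∅

For each x ∈ X, list the open sets U ∈ τ with x ∈ U, then check whether U ∩ (A ∖ {x}) ≠ ∅ for every such U.
  x = 1: open {1, 2} ∋ x has {1, 2} ∩ (A ∖ {1}) = ∅, so x is NOT a limit point.
  x = 2: open {2} ∋ x has {2} ∩ (A ∖ {2}) = ∅, so x is NOT a limit point.
  x = 3: open {1, 2, 3} ∋ x has {1, 2, 3} ∩ (A ∖ {3}) = ∅, so x is NOT a limit point.
Collecting: A' = ∅.


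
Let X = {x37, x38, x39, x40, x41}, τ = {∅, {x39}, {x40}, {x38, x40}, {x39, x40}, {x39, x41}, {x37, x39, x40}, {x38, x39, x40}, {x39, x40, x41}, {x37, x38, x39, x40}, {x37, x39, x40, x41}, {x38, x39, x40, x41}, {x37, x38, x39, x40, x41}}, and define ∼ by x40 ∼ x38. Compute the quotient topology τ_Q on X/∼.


X/∼ = {[x37], [x38=x40], [x39], [x41]}; |τ_Q| = 8.

Equivalence classes: [x37], [x38=x40], [x39], [x41].
Quotient map π: X → X/∼ sends x37 ↦ [x37], x38 ↦ [x38=x40], x39 ↦ [x39], x40 ↦ [x38=x40], x41 ↦ [x41].
For each subset V ⊆ X/∼, compute π^{-1}(V) ⊆ X and check whether π^{-1}(V) ∈ τ. V is open in τ_Q iff π^{-1}(V) ∈ τ.
  V = {}: π^{-1}(V) = ∅ ∈ τ ✓.
  V = {[x37]}: π^{-1}(V) = {x37} ∉ τ ✗.
  V = {[x38=x40]}: π^{-1}(V) = {x38, x40} ∈ τ ✓.
  V = {[x37], [x38=x40]}: π^{-1}(V) = {x37, x38, x40} ∉ τ ✗.
  V = {[x39]}: π^{-1}(V) = {x39} ∈ τ ✓.
  V = {[x37], [x39]}: π^{-1}(V) = {x37, x39} ∉ τ ✗.
  V = {[x38=x40], [x39]}: π^{-1}(V) = {x38, x39, x40} ∈ τ ✓.
  V = {[x37], [x38=x40], [x39]}: π^{-1}(V) = {x37, x38, x39, x40} ∈ τ ✓.
  V = {[x41]}: π^{-1}(V) = {x41} ∉ τ ✗.
  V = {[x37], [x41]}: π^{-1}(V) = {x37, x41} ∉ τ ✗.
  V = {[x38=x40], [x41]}: π^{-1}(V) = {x38, x40, x41} ∉ τ ✗.
  V = {[x37], [x38=x40], [x41]}: π^{-1}(V) = {x37, x38, x40, x41} ∉ τ ✗.
  V = {[x39], [x41]}: π^{-1}(V) = {x39, x41} ∈ τ ✓.
  V = {[x37], [x39], [x41]}: π^{-1}(V) = {x37, x39, x41} ∉ τ ✗.
  V = {[x38=x40], [x39], [x41]}: π^{-1}(V) = {x38, x39, x40, x41} ∈ τ ✓.
  V = {[x37], [x38=x40], [x39], [x41]}: π^{-1}(V) = {x37, x38, x39, x40, x41} ∈ τ ✓.
Open sets in the quotient: τ_Q = {{}, {[x38=x40]}, {[x39]}, {[x38=x40], [x39]}, {[x37], [x38=x40], [x39]}, {[x39], [x41]}, {[x38=x40], [x39], [x41]}, {[x37], [x38=x40], [x39], [x41]}} (8 elements).


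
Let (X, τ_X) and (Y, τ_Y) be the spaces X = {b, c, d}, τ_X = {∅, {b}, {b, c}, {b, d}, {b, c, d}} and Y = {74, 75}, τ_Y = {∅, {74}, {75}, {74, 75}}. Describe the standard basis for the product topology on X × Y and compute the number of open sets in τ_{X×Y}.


Basis B = {∅ × ∅, {b} × {74}, {b} × {75}, {b} × {74, 75}, {b, c} × {74}, {b, d} × {74}, {b, c} × {75}, {b, d} × {75}, {b, c, d} × {74}, {b, c, d} × {75}, {b, c} × {74, 75}, {b, d} × {74, 75}, {b, c, d} × {74, 75}}; |τ_{X×Y}| = 25.

Enumerate products U × V with U ∈ τ_X, V ∈ τ_Y (deduplicated):
  ∅ × ∅ = {} (∅)
  {b} × {74} = {(b,74)}
  {b} × {75} = {(b,75)}
  {b} × {74, 75} = {(b,74), (b,75)}
  {b, c} × {74} = {(b,74), (c,74)}
  {b, d} × {74} = {(b,74), (d,74)}
  {b, c} × {75} = {(b,75), (c,75)}
  {b, d} × {75} = {(b,75), (d,75)}
  {b, c, d} × {74} = {(b,74), (c,74), (d,74)}
  {b, c, d} × {75} = {(b,75), (c,75), (d,75)}
  {b, c} × {74, 75} = {(b,74), (b,75), (c,74), (c,75)}
  {b, d} × {74, 75} = {(b,74), (b,75), (d,74), (d,75)}
  {b, c, d} × {74, 75} = {(b,74), (b,75), (c,74), (c,75), (d,74), (d,75)}
These 13 distinct sets form the basis B.
Close under arbitrary unions to get τ_{X×Y}; counting gives |τ_{X×Y}| = 25.


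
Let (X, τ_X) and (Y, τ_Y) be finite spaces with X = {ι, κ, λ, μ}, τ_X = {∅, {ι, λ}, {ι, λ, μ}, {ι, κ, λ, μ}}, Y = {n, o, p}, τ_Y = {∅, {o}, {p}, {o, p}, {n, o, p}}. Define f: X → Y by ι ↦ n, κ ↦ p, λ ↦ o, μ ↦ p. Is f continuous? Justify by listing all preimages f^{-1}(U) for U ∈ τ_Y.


f is NOT continuous.

Compute f^{-1}(U) for each U ∈ τ_Y:
  U = ∅: f^{-1}(U) = ∅ ∈ τ_X ✓.
  U = {o}: f^{-1}(U) = {λ} ∉ τ_X ✗.
  U = {p}: f^{-1}(U) = {κ, μ} ∉ τ_X ✗.
  U = {o, p}: f^{-1}(U) = {κ, λ, μ} ∉ τ_X ✗.
  U = {n, o, p}: f^{-1}(U) = {ι, κ, λ, μ} ∈ τ_X ✓.
Found U = {o} with f^{-1}(U) = {λ} not in τ_X. Therefore f is NOT continuous.


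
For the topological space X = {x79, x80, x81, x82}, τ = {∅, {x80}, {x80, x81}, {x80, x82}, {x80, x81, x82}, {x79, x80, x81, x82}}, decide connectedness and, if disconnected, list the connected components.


(X, τ) is connected.

Find clopen sets (U ∈ τ with X ∖ U ∈ τ):
  U = ∅, X ∖ U = {x79, x80, x81, x82} — both open, so U is clopen.
  U = {x79, x80, x81, x82}, X ∖ U = ∅ — both open, so U is clopen.
Only trivial clopens (∅ and X) exist, so (X, τ) is connected.
Compute connected components by grouping points that agree on all clopens:
  component: {x79, x80, x81, x82}


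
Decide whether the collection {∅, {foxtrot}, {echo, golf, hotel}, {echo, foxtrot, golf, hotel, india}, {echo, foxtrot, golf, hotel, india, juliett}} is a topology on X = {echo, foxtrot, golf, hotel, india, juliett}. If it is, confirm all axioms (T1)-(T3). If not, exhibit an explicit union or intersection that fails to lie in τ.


τ is NOT a topology on X.

Axiom (T1): ∅ ∈ τ? Yes; X ∈ τ? Yes.
Axiom (T2/T3): check pairwise unions and intersections of members of τ.
Counterexample for (T2): {foxtrot} ∪ {echo, golf, hotel} = {echo, foxtrot, golf, hotel} ∉ τ. Therefore τ is NOT a topology.


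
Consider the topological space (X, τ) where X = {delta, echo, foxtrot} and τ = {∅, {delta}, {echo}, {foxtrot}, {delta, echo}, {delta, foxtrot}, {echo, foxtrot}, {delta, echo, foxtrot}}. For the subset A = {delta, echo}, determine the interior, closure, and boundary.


int(A) = {delta, echo}, cl(A) = {delta, echo}, ∂A = ∅.

Closed sets in (X, τ) are complements of opens:
  closed(X, τ) = {∅, {delta}, {echo}, {foxtrot}, {delta, echo}, {delta, foxtrot}, {echo, foxtrot}, {delta, echo, foxtrot}}.
int(A) = ⋃ {U ∈ τ : U ⊆ A}. Opens contained in A: ∅, {delta}, {echo}, {delta, echo}.
Taking the union of these: int(A) = {delta, echo}.
cl(A) = ⋂ {C closed : A ⊆ C}. Closed sets containing A: {delta, echo}, {delta, echo, foxtrot}.
Intersecting these: cl(A) = {delta, echo}.
∂A = cl(A) ∖ int(A) = {delta, echo} ∖ {delta, echo} = ∅.


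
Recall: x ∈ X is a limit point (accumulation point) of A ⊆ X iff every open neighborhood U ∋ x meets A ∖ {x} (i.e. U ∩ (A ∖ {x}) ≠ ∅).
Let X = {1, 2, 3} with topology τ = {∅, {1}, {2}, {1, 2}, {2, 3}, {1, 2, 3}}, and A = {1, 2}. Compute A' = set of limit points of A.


A' = {3}

For each x ∈ X, list the open sets U ∈ τ with x ∈ U, then check whether U ∩ (A ∖ {x}) ≠ ∅ for every such U.
  x = 1: open {1} ∋ x has {1} ∩ (A ∖ {1}) = ∅, so x is NOT a limit point.
  x = 2: open {2} ∋ x has {2} ∩ (A ∖ {2}) = ∅, so x is NOT a limit point.
  x = 3: opens ∋ x are {2, 3}, {1, 2, 3}; each meets A ∖ {3}, so x IS a limit point.
Collecting: A' = {3}.


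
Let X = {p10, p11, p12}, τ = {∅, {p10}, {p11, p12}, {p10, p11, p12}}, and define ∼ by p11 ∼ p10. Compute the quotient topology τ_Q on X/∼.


X/∼ = {[p10=p11], [p12]}; |τ_Q| = 2.

Equivalence classes: [p10=p11], [p12].
Quotient map π: X → X/∼ sends p10 ↦ [p10=p11], p11 ↦ [p10=p11], p12 ↦ [p12].
For each subset V ⊆ X/∼, compute π^{-1}(V) ⊆ X and check whether π^{-1}(V) ∈ τ. V is open in τ_Q iff π^{-1}(V) ∈ τ.
  V = {}: π^{-1}(V) = ∅ ∈ τ ✓.
  V = {[p10=p11]}: π^{-1}(V) = {p10, p11} ∉ τ ✗.
  V = {[p12]}: π^{-1}(V) = {p12} ∉ τ ✗.
  V = {[p10=p11], [p12]}: π^{-1}(V) = {p10, p11, p12} ∈ τ ✓.
Open sets in the quotient: τ_Q = {{}, {[p10=p11], [p12]}} (2 elements).


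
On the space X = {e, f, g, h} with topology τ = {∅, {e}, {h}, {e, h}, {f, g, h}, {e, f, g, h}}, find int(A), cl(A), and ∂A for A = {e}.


int(A) = {e}, cl(A) = {e}, ∂A = ∅.

Closed sets in (X, τ) are complements of opens:
  closed(X, τ) = {∅, {e}, {f, g}, {e, f, g}, {f, g, h}, {e, f, g, h}}.
int(A) = ⋃ {U ∈ τ : U ⊆ A}. Opens contained in A: ∅, {e}.
Taking the union of these: int(A) = {e}.
cl(A) = ⋂ {C closed : A ⊆ C}. Closed sets containing A: {e}, {e, f, g}, {e, f, g, h}.
Intersecting these: cl(A) = {e}.
∂A = cl(A) ∖ int(A) = {e} ∖ {e} = ∅.


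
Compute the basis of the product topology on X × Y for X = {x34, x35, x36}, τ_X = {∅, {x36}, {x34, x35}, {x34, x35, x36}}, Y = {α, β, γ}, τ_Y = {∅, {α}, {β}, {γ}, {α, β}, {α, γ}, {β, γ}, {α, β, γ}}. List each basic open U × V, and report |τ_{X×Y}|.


Basis B = {∅ × ∅, {x36} × {α}, {x36} × {β}, {x36} × {γ}, {x34, x35} × {α}, {x34, x35} × {β}, {x34, x35} × {γ}, {x36} × {α, β}, {x36} × {α, γ}, {x36} × {β, γ}, {x34, x35, x36} × {α}, {x34, x35, x36} × {β}, {x34, x35, x36} × {γ}, {x36} × {α, β, γ}, {x34, x35} × {α, β}, {x34, x35} × {α, γ}, {x34, x35} × {β, γ}, {x34, x35} × {α, β, γ}, {x34, x35, x36} × {α, β}, {x34, x35, x36} × {α, γ}, {x34, x35, x36} × {β, γ}, {x34, x35, x36} × {α, β, γ}}; |τ_{X×Y}| = 64.

Enumerate products U × V with U ∈ τ_X, V ∈ τ_Y (deduplicated):
  ∅ × ∅ = {} (∅)
  {x36} × {α} = {(x36,α)}
  {x36} × {β} = {(x36,β)}
  {x36} × {γ} = {(x36,γ)}
  {x34, x35} × {α} = {(x34,α), (x35,α)}
  {x34, x35} × {β} = {(x34,β), (x35,β)}
  {x34, x35} × {γ} = {(x34,γ), (x35,γ)}
  {x36} × {α, β} = {(x36,α), (x36,β)}
  {x36} × {α, γ} = {(x36,α), (x36,γ)}
  {x36} × {β, γ} = {(x36,β), (x36,γ)}
  {x34, x35, x36} × {α} = {(x34,α), (x35,α), (x36,α)}
  {x34, x35, x36} × {β} = {(x34,β), (x35,β), (x36,β)}
  {x34, x35, x36} × {γ} = {(x34,γ), (x35,γ), (x36,γ)}
  {x36} × {α, β, γ} = {(x36,α), (x36,β), (x36,γ)}
  {x34, x35} × {α, β} = {(x34,α), (x34,β), (x35,α), (x35,β)}
  {x34, x35} × {α, γ} = {(x34,α), (x34,γ), (x35,α), (x35,γ)}
  {x34, x35} × {β, γ} = {(x34,β), (x34,γ), (x35,β), (x35,γ)}
  {x34, x35} × {α, β, γ} = {(x34,α), (x34,β), (x34,γ), (x35,α), (x35,β), (x35,γ)}
  {x34, x35, x36} × {α, β} = {(x34,α), (x34,β), (x35,α), (x35,β), (x36,α), (x36,β)}
  {x34, x35, x36} × {α, γ} = {(x34,α), (x34,γ), (x35,α), (x35,γ), (x36,α), (x36,γ)}
  {x34, x35, x36} × {β, γ} = {(x34,β), (x34,γ), (x35,β), (x35,γ), (x36,β), (x36,γ)}
  {x34, x35, x36} × {α, β, γ} = {(x34,α), (x34,β), (x34,γ), (x35,α), (x35,β), (x35,γ), (x36,α), (x36,β), (x36,γ)}
These 22 distinct sets form the basis B.
Close under arbitrary unions to get τ_{X×Y}; counting gives |τ_{X×Y}| = 64.


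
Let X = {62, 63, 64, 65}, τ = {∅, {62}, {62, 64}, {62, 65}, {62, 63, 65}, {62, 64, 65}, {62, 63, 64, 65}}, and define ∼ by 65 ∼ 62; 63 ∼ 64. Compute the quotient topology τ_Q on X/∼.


X/∼ = {[62=65], [63=64]}; |τ_Q| = 3.

Equivalence classes: [62=65], [63=64].
Quotient map π: X → X/∼ sends 62 ↦ [62=65], 63 ↦ [63=64], 64 ↦ [63=64], 65 ↦ [62=65].
For each subset V ⊆ X/∼, compute π^{-1}(V) ⊆ X and check whether π^{-1}(V) ∈ τ. V is open in τ_Q iff π^{-1}(V) ∈ τ.
  V = {}: π^{-1}(V) = ∅ ∈ τ ✓.
  V = {[62=65]}: π^{-1}(V) = {62, 65} ∈ τ ✓.
  V = {[63=64]}: π^{-1}(V) = {63, 64} ∉ τ ✗.
  V = {[62=65], [63=64]}: π^{-1}(V) = {62, 63, 64, 65} ∈ τ ✓.
Open sets in the quotient: τ_Q = {{}, {[62=65]}, {[62=65], [63=64]}} (3 elements).


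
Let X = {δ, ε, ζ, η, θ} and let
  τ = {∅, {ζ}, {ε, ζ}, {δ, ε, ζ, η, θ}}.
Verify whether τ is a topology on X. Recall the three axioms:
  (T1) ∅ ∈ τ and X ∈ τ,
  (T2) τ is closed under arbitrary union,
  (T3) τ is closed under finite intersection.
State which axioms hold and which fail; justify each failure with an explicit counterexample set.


τ IS a topology on X.

Axiom (T1): ∅ ∈ τ? Yes; X ∈ τ? Yes.
Axiom (T2/T3): check pairwise unions and intersections of members of τ.
All pairwise intersections and unions checked — each lies in τ. Therefore τ satisfies (T1), (T2), (T3): it IS a topology on X.


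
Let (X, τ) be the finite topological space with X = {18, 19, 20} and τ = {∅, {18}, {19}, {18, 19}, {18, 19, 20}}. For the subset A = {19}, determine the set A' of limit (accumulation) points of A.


A' = {20}

For each x ∈ X, list the open sets U ∈ τ with x ∈ U, then check whether U ∩ (A ∖ {x}) ≠ ∅ for every such U.
  x = 18: open {18} ∋ x has {18} ∩ (A ∖ {18}) = ∅, so x is NOT a limit point.
  x = 19: open {19} ∋ x has {19} ∩ (A ∖ {19}) = ∅, so x is NOT a limit point.
  x = 20: opens ∋ x are {18, 19, 20}; each meets A ∖ {20}, so x IS a limit point.
Collecting: A' = {20}.


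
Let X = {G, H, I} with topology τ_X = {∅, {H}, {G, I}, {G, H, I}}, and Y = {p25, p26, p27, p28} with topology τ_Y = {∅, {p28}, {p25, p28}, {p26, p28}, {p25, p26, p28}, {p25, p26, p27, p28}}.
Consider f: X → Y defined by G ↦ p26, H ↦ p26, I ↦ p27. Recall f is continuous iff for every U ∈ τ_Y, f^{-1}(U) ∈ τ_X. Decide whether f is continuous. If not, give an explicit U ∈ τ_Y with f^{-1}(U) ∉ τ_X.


f is NOT continuous.

Compute f^{-1}(U) for each U ∈ τ_Y:
  U = ∅: f^{-1}(U) = ∅ ∈ τ_X ✓.
  U = {p28}: f^{-1}(U) = ∅ ∈ τ_X ✓.
  U = {p25, p28}: f^{-1}(U) = ∅ ∈ τ_X ✓.
  U = {p26, p28}: f^{-1}(U) = {G, H} ∉ τ_X ✗.
  U = {p25, p26, p28}: f^{-1}(U) = {G, H} ∉ τ_X ✗.
  U = {p25, p26, p27, p28}: f^{-1}(U) = {G, H, I} ∈ τ_X ✓.
Found U = {p26, p28} with f^{-1}(U) = {G, H} not in τ_X. Therefore f is NOT continuous.


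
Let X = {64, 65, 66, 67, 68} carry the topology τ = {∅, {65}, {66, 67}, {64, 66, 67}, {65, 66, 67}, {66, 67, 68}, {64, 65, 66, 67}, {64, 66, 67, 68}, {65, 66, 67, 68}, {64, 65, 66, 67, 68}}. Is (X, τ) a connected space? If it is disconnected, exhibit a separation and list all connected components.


(X, τ) is disconnected; components = [{65}, {64, 66, 67, 68}].

Find clopen sets (U ∈ τ with X ∖ U ∈ τ):
  U = ∅, X ∖ U = {64, 65, 66, 67, 68} — both open, so U is clopen.
  U = {65}, X ∖ U = {64, 66, 67, 68} — both open, so U is clopen.
  U = {64, 66, 67, 68}, X ∖ U = {65} — both open, so U is clopen.
  U = {64, 65, 66, 67, 68}, X ∖ U = ∅ — both open, so U is clopen.
Nontrivial clopen(s) exist: e.g. {65}. So (X, τ) is disconnected.
Compute connected components by grouping points that agree on all clopens:
  component: {65}
  component: {64, 66, 67, 68}


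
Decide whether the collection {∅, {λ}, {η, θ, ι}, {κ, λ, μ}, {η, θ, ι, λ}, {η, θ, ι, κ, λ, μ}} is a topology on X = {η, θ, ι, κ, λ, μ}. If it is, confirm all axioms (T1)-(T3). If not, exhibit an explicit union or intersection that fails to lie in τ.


τ IS a topology on X.

Axiom (T1): ∅ ∈ τ? Yes; X ∈ τ? Yes.
Axiom (T2/T3): check pairwise unions and intersections of members of τ.
All pairwise intersections and unions checked — each lies in τ. Therefore τ satisfies (T1), (T2), (T3): it IS a topology on X.


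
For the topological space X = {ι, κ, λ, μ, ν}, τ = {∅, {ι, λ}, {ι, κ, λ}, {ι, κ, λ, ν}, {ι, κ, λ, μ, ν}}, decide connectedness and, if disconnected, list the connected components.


(X, τ) is connected.

Find clopen sets (U ∈ τ with X ∖ U ∈ τ):
  U = ∅, X ∖ U = {ι, κ, λ, μ, ν} — both open, so U is clopen.
  U = {ι, κ, λ, μ, ν}, X ∖ U = ∅ — both open, so U is clopen.
Only trivial clopens (∅ and X) exist, so (X, τ) is connected.
Compute connected components by grouping points that agree on all clopens:
  component: {ι, κ, λ, μ, ν}


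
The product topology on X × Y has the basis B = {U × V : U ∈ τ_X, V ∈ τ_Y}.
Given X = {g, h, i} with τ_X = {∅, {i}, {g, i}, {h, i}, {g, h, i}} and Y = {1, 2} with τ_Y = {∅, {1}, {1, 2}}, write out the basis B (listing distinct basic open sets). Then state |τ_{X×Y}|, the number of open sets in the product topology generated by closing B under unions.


Basis B = {∅ × ∅, {i} × {1}, {g, i} × {1}, {h, i} × {1}, {i} × {1, 2}, {g, h, i} × {1}, {g, i} × {1, 2}, {h, i} × {1, 2}, {g, h, i} × {1, 2}}; |τ_{X×Y}| = 14.

Enumerate products U × V with U ∈ τ_X, V ∈ τ_Y (deduplicated):
  ∅ × ∅ = {} (∅)
  {i} × {1} = {(i,1)}
  {g, i} × {1} = {(g,1), (i,1)}
  {h, i} × {1} = {(h,1), (i,1)}
  {i} × {1, 2} = {(i,1), (i,2)}
  {g, h, i} × {1} = {(g,1), (h,1), (i,1)}
  {g, i} × {1, 2} = {(g,1), (g,2), (i,1), (i,2)}
  {h, i} × {1, 2} = {(h,1), (h,2), (i,1), (i,2)}
  {g, h, i} × {1, 2} = {(g,1), (g,2), (h,1), (h,2), (i,1), (i,2)}
These 9 distinct sets form the basis B.
Close under arbitrary unions to get τ_{X×Y}; counting gives |τ_{X×Y}| = 14.


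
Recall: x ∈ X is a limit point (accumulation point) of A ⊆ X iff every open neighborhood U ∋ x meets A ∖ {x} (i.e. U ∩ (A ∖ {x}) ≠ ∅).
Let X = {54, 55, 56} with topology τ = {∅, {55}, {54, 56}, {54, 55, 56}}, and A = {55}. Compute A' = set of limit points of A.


A' = ∅

For each x ∈ X, list the open sets U ∈ τ with x ∈ U, then check whether U ∩ (A ∖ {x}) ≠ ∅ for every such U.
  x = 54: open {54, 56} ∋ x has {54, 56} ∩ (A ∖ {54}) = ∅, so x is NOT a limit point.
  x = 55: open {55} ∋ x has {55} ∩ (A ∖ {55}) = ∅, so x is NOT a limit point.
  x = 56: open {54, 56} ∋ x has {54, 56} ∩ (A ∖ {56}) = ∅, so x is NOT a limit point.
Collecting: A' = ∅.


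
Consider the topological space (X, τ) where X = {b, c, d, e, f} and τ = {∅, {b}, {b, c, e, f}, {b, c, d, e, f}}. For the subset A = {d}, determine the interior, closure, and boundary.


int(A) = ∅, cl(A) = {d}, ∂A = {d}.

Closed sets in (X, τ) are complements of opens:
  closed(X, τ) = {∅, {d}, {c, d, e, f}, {b, c, d, e, f}}.
int(A) = ⋃ {U ∈ τ : U ⊆ A}. Opens contained in A: ∅.
Taking the union of these: int(A) = ∅.
cl(A) = ⋂ {C closed : A ⊆ C}. Closed sets containing A: {d}, {c, d, e, f}, {b, c, d, e, f}.
Intersecting these: cl(A) = {d}.
∂A = cl(A) ∖ int(A) = {d} ∖ ∅ = {d}.


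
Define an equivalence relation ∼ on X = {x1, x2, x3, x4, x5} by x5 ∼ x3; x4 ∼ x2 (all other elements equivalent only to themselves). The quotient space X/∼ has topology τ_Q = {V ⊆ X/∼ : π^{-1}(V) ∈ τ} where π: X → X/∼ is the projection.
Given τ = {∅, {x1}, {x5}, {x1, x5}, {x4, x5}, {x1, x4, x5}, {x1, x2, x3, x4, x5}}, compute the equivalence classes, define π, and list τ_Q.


X/∼ = {[x1], [x2=x4], [x3=x5]}; |τ_Q| = 3.

Equivalence classes: [x1], [x2=x4], [x3=x5].
Quotient map π: X → X/∼ sends x1 ↦ [x1], x2 ↦ [x2=x4], x3 ↦ [x3=x5], x4 ↦ [x2=x4], x5 ↦ [x3=x5].
For each subset V ⊆ X/∼, compute π^{-1}(V) ⊆ X and check whether π^{-1}(V) ∈ τ. V is open in τ_Q iff π^{-1}(V) ∈ τ.
  V = {}: π^{-1}(V) = ∅ ∈ τ ✓.
  V = {[x1]}: π^{-1}(V) = {x1} ∈ τ ✓.
  V = {[x2=x4]}: π^{-1}(V) = {x2, x4} ∉ τ ✗.
  V = {[x1], [x2=x4]}: π^{-1}(V) = {x1, x2, x4} ∉ τ ✗.
  V = {[x3=x5]}: π^{-1}(V) = {x3, x5} ∉ τ ✗.
  V = {[x1], [x3=x5]}: π^{-1}(V) = {x1, x3, x5} ∉ τ ✗.
  V = {[x2=x4], [x3=x5]}: π^{-1}(V) = {x2, x3, x4, x5} ∉ τ ✗.
  V = {[x1], [x2=x4], [x3=x5]}: π^{-1}(V) = {x1, x2, x3, x4, x5} ∈ τ ✓.
Open sets in the quotient: τ_Q = {{}, {[x1]}, {[x1], [x2=x4], [x3=x5]}} (3 elements).
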